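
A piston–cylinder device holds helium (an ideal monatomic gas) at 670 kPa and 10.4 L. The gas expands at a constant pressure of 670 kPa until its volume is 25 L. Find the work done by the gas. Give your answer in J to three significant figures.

W ≈ 9780 J

Isobaric: W = P ΔV.
W = (670 kPa)(25 − 10.4 L) = (670)(14.6) = 9782 J.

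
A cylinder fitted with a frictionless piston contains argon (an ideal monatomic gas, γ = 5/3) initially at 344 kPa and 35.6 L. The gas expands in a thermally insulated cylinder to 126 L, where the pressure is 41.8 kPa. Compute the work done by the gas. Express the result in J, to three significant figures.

Adiabatic: W = (P₁V₁ − P₂V₂)/(γ − 1) with γ = 5/3.
P₁V₁ = 12246 J, P₂V₂ = 5267 J.
W = (12246 − 5267) / 0.6667 = 10469 J.

W ≈ 10500 J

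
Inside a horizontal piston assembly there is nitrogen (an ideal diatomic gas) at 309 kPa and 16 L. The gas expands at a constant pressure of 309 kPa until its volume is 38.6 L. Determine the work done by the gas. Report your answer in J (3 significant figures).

Isobaric: W = P ΔV.
W = (309 kPa)(38.6 − 16 L) = (309)(22.6) = 6983 J.

W ≈ 6980 J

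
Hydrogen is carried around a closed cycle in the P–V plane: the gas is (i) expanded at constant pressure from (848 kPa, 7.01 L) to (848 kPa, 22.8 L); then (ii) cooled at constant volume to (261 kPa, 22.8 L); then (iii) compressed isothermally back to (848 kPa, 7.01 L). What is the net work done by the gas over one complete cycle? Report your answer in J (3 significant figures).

Leg (i): W = PΔV = (848)(22.8 − 7.01) = 13390 J.
Leg (ii): W = 0.
Leg (iii): W = PᵢVᵢ ln(V_f/Vᵢ) = (5951) ln(7.01/22.8) = -7019 J.
W_net = 13390 − 7019 = 6371 J.

W_net ≈ 6370 J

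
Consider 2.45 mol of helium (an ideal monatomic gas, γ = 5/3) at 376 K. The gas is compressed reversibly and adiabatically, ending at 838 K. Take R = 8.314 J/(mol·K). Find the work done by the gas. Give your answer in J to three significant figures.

W ≈ -14100 J

Adiabatic ⇒ Q = 0, so W_by = −ΔU = nCᵥ(T₁ − T₂).
Cᵥ = 3R/2 = 12.47 J/(mol·K).
W = (2.45)(12.47)(376 − 838) = -14116 J.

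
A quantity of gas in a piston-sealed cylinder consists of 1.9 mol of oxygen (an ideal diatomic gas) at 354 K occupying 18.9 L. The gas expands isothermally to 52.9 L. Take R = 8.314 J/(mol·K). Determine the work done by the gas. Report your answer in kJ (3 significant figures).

W ≈ 5.76 kJ

Isothermal: W = nRT ln(V₂/V₁).
W = (1.9)(8.314)(354) × ln(52.9/18.9)
  = 5592 × 1.029
W_by_gas = 5756 J.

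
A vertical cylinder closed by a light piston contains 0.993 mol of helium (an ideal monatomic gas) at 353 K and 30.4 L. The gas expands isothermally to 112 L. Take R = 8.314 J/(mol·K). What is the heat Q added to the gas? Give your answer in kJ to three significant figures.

Isothermal ⇒ ΔU = 0, so Q = W = nRT ln(V₂/V₁).
Q = (0.993)(8.314)(353) ln(112/30.4) = 2914 × 1.304 = 3800 J.

Q ≈ 3.80 kJ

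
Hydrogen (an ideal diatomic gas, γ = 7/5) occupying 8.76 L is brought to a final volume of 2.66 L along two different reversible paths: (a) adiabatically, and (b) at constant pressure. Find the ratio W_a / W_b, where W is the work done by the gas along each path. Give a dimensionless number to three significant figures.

W_a / W_b ≈ 2.19

Path (a) adiabatic: W = P₁V₁(1 − (V₁/V₂)^(γ−1))/(γ−1) → W_a/(P₁V₁) = -1.527.
Path (b) isobaric: W = P₁(V₂ − V₁) → W_b/(P₁V₁) = -0.6963.
W_a / W_b = -1.527 / -0.6963 = 2.193.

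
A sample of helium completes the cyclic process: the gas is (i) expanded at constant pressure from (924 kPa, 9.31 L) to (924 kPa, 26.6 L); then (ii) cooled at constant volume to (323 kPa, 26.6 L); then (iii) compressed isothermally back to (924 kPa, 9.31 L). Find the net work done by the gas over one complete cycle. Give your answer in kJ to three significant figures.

W_net ≈ 6.96 kJ

Leg (i): W = PΔV = (924)(26.6 − 9.31) = 15976 J.
Leg (ii): W = 0.
Leg (iii): W = PᵢVᵢ ln(V_f/Vᵢ) = (8592) ln(9.31/26.6) = -9020 J.
W_net = 15976 − 9020 = 6956 J.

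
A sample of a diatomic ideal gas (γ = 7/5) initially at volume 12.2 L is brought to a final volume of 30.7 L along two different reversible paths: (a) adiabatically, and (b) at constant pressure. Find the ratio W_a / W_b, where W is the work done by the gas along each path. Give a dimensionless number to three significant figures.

W_a / W_b ≈ 0.509

Path (a) adiabatic: W = P₁V₁(1 − (V₁/V₂)^(γ−1))/(γ−1) → W_a/(P₁V₁) = 0.7717.
Path (b) isobaric: W = P₁(V₂ − V₁) → W_b/(P₁V₁) = 1.516.
W_a / W_b = 0.7717 / 1.516 = 0.5089.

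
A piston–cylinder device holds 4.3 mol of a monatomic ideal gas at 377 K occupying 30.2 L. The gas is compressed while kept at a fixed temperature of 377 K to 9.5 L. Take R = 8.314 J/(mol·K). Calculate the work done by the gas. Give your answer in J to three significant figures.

Isothermal: W = nRT ln(V₂/V₁).
W = (4.3)(8.314)(377) × ln(9.5/30.2)
  = 13478 × -1.157
W_by_gas = -15588 J.

W ≈ -15600 J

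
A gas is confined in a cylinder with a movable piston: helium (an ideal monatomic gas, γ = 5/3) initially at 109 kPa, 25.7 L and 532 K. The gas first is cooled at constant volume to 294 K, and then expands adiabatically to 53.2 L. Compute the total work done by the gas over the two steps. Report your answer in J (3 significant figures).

W_total ≈ 892 J

Step 1 (isochoric): W = 0 (constant volume).
After step 1: P = 60.24 kPa (V unchanged).
Step 2 (adiabatic): W = (P₁V₁ − P₂V₂)/(γ−1) = (1548 − 953.1)/0.667 = 892.5 J.
W_total = 0 + 892.5 = 892.5 J.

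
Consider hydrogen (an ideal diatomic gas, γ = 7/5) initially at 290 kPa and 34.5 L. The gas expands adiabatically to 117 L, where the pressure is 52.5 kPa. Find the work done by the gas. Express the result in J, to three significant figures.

Adiabatic: W = (P₁V₁ − P₂V₂)/(γ − 1) with γ = 7/5.
P₁V₁ = 10005 J, P₂V₂ = 6142 J.
W = (10005 − 6142) / 0.4 = 9656 J.

W ≈ 9660 J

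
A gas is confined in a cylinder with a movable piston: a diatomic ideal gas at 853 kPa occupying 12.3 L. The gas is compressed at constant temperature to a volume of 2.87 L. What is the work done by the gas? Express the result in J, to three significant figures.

W ≈ -15300 J

Isothermal: W = nRT ln(V₂/V₁) = P₁V₁ ln(V₂/V₁).
P₁V₁ = (853 kPa)(12.3 L) = 10492 J.
W = 10492 × ln(2.87/12.3) = 10492 × -1.455
W_by_gas = -15269 J.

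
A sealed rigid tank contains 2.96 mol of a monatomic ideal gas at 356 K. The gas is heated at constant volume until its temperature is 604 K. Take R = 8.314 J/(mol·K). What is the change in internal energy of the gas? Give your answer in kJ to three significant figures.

ΔU ≈ 9.15 kJ

Constant volume ⇒ W = 0, so Q = ΔU = nCᵥΔT with Cᵥ = 3R/2 = 12.47 J/(mol·K).
ΔU = (2.96)(12.47)(604 − 356) = 9155 J.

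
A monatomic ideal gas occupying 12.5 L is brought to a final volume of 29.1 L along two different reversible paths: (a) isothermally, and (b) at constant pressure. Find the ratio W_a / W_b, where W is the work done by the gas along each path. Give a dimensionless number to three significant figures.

Path (a) isothermal: W = P₁V₁ ln(V₂/V₁) → W_a/(P₁V₁) = 0.845.
Path (b) isobaric: W = P₁(V₂ − V₁) → W_b/(P₁V₁) = 1.328.
W_a / W_b = 0.845 / 1.328 = 0.6363.

W_a / W_b ≈ 0.636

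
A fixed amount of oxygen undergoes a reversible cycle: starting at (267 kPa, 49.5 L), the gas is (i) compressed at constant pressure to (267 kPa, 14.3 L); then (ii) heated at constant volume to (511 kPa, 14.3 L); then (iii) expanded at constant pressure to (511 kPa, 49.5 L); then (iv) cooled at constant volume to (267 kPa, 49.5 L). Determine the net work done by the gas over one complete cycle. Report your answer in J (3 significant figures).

W_net ≈ 8590 J

Constant-volume legs do no work.
W(i) = (267)(14.3 − 49.5) = -9398 J; W(iii) = (511)(49.5 − 14.3) = 17987 J.
W_net = -9398 + 17987 = 8589 J (the clockwise enclosed area).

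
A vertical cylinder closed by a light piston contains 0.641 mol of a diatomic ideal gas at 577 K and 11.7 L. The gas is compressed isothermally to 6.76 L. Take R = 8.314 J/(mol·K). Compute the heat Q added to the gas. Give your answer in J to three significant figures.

Q ≈ -1690 J

Isothermal ⇒ ΔU = 0, so Q = W = nRT ln(V₂/V₁).
Q = (0.641)(8.314)(577) ln(6.76/11.7) = 3075 × -0.5486 = -1687 J.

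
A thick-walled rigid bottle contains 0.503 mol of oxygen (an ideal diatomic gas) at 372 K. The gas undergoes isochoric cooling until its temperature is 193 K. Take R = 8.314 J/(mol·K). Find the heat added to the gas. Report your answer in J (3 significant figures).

Q ≈ -1870 J

Constant volume ⇒ W = 0, so Q = ΔU = nCᵥΔT with Cᵥ = 5R/2 = 20.79 J/(mol·K).
ΔU = (0.503)(20.79)(193 − 372) = -1871 J.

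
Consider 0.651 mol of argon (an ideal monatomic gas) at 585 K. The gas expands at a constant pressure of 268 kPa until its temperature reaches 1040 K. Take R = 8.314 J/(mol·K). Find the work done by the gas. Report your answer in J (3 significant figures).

W ≈ 2460 J

Isobaric: W = P ΔV = nR ΔT.
W = (0.651)(8.314)(1040 − 585) = 2463 J.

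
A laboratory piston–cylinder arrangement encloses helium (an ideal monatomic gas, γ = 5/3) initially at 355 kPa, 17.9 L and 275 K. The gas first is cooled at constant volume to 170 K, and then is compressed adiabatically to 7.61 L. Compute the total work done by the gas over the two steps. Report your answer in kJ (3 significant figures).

W_total ≈ -4.53 kJ

Step 1 (isochoric): W = 0 (constant volume).
After step 1: P = 219.5 kPa (V unchanged).
Step 2 (adiabatic): W = (P₁V₁ − P₂V₂)/(γ−1) = (3928 − 6948)/0.667 = -4529 J.
W_total = 0 − 4529 = -4529 J.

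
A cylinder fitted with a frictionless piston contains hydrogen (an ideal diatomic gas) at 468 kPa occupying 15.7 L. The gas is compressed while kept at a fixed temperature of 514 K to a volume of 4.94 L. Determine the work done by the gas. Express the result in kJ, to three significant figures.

W ≈ -8.50 kJ

Isothermal: W = nRT ln(V₂/V₁) = P₁V₁ ln(V₂/V₁).
P₁V₁ = (468 kPa)(15.7 L) = 7348 J.
W = 7348 × ln(4.94/15.7) = 7348 × -1.156
W_by_gas = -8496 J.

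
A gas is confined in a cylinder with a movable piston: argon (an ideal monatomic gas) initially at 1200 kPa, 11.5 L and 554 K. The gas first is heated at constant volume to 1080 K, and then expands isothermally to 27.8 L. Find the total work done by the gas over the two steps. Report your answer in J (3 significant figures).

W_total ≈ 23700 J

Step 1 (isochoric): W = 0 (constant volume).
After step 1: P = 2339 kPa (V unchanged).
Step 2 (isothermal): W = P₁V₁ ln(V₂/V₁) = (26903) ln(27.8/11.5) = 23747 J.
W_total = 0 + 23747 = 23747 J.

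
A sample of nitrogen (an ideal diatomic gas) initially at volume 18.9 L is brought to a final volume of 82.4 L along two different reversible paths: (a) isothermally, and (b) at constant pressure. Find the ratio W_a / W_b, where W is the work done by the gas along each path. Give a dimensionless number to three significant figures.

W_a / W_b ≈ 0.438

Path (a) isothermal: W = P₁V₁ ln(V₂/V₁) → W_a/(P₁V₁) = 1.472.
Path (b) isobaric: W = P₁(V₂ − V₁) → W_b/(P₁V₁) = 3.36.
W_a / W_b = 1.472 / 3.36 = 0.4382.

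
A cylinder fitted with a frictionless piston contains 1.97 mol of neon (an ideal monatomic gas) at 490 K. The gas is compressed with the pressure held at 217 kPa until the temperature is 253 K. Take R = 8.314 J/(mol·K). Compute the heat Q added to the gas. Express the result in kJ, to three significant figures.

Isobaric: W = nRΔT = (1.97)(8.314)(-237) = -3882 J.
ΔU = nCᵥΔT with Cᵥ = 3R/2: ΔU = (1.97)(12.47)(-237) = -5823 J.
Q = ΔU + W = -5823 − 3882 = -9704 J.

Q ≈ -9.70 kJ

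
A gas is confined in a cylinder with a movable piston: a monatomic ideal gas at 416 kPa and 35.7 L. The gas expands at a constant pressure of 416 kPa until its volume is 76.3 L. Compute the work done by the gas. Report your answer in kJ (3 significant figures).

Isobaric: W = P ΔV.
W = (416 kPa)(76.3 − 35.7 L) = (416)(40.6) = 16890 J.

W ≈ 16.9 kJ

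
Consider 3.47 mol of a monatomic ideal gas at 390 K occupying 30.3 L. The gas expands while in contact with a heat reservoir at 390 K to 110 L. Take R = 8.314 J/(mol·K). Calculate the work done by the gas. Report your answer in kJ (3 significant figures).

Isothermal: W = nRT ln(V₂/V₁).
W = (3.47)(8.314)(390) × ln(110/30.3)
  = 11251 × 1.289
W_by_gas = 14507 J.

W ≈ 14.5 kJ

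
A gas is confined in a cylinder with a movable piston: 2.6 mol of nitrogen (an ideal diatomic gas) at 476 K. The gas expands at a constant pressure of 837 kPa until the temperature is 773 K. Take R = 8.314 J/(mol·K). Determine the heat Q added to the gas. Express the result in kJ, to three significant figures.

Q ≈ 22.5 kJ

Isobaric: W = nRΔT = (2.6)(8.314)(297) = 6420 J.
ΔU = nCᵥΔT with Cᵥ = 5R/2: ΔU = (2.6)(20.79)(297) = 16050 J.
Q = ΔU + W = 16050 + 6420 = 22470 J.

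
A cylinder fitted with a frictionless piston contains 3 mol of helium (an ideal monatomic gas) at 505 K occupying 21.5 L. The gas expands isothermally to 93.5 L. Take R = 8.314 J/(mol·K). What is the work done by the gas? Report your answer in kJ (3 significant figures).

Isothermal: W = nRT ln(V₂/V₁).
W = (3)(8.314)(505) × ln(93.5/21.5)
  = 12596 × 1.47
W_by_gas = 18515 J.

W ≈ 18.5 kJ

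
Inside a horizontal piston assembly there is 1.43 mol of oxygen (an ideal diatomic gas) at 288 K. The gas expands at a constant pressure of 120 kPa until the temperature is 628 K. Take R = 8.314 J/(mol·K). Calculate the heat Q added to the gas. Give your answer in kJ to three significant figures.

Q ≈ 14.1 kJ

Isobaric: W = nRΔT = (1.43)(8.314)(340) = 4042 J.
ΔU = nCᵥΔT with Cᵥ = 5R/2: ΔU = (1.43)(20.79)(340) = 10106 J.
Q = ΔU + W = 10106 + 4042 = 14148 J.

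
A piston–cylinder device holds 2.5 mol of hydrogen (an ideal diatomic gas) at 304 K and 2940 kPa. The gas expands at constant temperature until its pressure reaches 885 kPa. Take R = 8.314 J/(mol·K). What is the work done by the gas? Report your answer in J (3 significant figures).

Isothermal process: W = nRT ln(V₂/V₁) = nRT ln(P₁/P₂).
W = (2.5)(8.314)(304) × ln(2940/885)
  = 6319 × ln(3.322) = 6319 × 1.201
W_by_gas = 7586 J.

W ≈ 7590 J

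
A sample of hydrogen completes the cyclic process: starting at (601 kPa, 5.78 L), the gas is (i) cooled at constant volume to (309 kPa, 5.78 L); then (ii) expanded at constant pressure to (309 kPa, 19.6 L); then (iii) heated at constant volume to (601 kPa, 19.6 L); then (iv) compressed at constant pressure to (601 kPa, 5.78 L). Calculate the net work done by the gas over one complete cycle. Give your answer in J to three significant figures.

Constant-volume legs do no work.
W(ii) = (309)(19.6 − 5.78) = 4270 J; W(iv) = (601)(5.78 − 19.6) = -8306 J.
W_net = 4270 − 8306 = -4035 J (the counter-clockwise enclosed area).

W_net ≈ -4040 J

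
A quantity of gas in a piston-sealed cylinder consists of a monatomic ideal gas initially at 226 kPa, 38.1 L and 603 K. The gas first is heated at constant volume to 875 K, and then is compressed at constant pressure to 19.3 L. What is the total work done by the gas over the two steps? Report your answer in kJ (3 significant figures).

W_total ≈ -6.17 kJ

Step 1 (isochoric): W = 0 (constant volume).
After step 1: P = 327.9 kPa (V unchanged).
Step 2 (isobaric): W = PΔV = (327.9 kPa)(19.3 − 38.1 L) = -6165 J.
W_total = 0 − 6165 = -6165 J.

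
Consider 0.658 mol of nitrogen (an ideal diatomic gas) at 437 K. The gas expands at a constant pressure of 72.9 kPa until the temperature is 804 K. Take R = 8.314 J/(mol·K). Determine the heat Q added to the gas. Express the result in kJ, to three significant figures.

Q ≈ 7.03 kJ

Isobaric: W = nRΔT = (0.658)(8.314)(367) = 2008 J.
ΔU = nCᵥΔT with Cᵥ = 5R/2: ΔU = (0.658)(20.79)(367) = 5019 J.
Q = ΔU + W = 5019 + 2008 = 7027 J.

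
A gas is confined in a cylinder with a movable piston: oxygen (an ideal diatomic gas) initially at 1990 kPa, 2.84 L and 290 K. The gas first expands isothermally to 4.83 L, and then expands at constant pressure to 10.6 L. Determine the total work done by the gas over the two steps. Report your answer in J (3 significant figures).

W_total ≈ 9750 J

Step 1 (isothermal): W = P₁V₁ ln(V₂/V₁) = (5652) ln(4.83/2.84) = 3001 J.
After step 1: P = 1170 kPa, V = 4.83 L, T = 290 K.
Step 2 (isobaric): W = PΔV = (1170 kPa)(10.6 − 4.83 L) = 6751 J.
W_total = 3001 + 6751 = 9753 J.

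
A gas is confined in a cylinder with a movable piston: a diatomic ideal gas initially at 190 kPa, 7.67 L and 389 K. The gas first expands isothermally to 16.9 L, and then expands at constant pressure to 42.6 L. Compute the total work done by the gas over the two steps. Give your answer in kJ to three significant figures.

W_total ≈ 3.37 kJ

Step 1 (isothermal): W = P₁V₁ ln(V₂/V₁) = (1457) ln(16.9/7.67) = 1151 J.
After step 1: P = 86.23 kPa, V = 16.9 L, T = 389 K.
Step 2 (isobaric): W = PΔV = (86.23 kPa)(42.6 − 16.9 L) = 2216 J.
W_total = 1151 + 2216 = 3367 J.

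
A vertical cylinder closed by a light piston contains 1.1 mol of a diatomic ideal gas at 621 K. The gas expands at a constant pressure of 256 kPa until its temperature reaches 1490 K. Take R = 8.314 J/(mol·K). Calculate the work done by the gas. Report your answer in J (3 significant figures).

W ≈ 7950 J

Isobaric: W = P ΔV = nR ΔT.
W = (1.1)(8.314)(1490 − 621) = 7947 J.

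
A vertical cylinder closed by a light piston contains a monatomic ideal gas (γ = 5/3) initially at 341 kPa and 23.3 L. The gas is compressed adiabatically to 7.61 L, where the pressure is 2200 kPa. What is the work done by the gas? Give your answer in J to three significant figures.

W ≈ -13200 J

Adiabatic: W = (P₁V₁ − P₂V₂)/(γ − 1) with γ = 5/3.
P₁V₁ = 7945 J, P₂V₂ = 16742 J.
W = (7945 − 16742) / 0.6667 = -13195 J.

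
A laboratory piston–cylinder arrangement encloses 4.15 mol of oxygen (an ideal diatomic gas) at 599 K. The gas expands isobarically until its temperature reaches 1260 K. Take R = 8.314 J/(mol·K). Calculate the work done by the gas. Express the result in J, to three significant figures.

W ≈ 22800 J

Isobaric: W = P ΔV = nR ΔT.
W = (4.15)(8.314)(1260 − 599) = 22807 J.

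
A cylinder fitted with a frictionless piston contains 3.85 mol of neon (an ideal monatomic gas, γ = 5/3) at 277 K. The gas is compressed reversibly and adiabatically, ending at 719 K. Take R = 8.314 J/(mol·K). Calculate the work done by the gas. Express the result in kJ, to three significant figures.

Adiabatic ⇒ Q = 0, so W_by = −ΔU = nCᵥ(T₁ − T₂).
Cᵥ = 3R/2 = 12.47 J/(mol·K).
W = (3.85)(12.47)(277 − 719) = -21222 J.

W ≈ -21.2 kJ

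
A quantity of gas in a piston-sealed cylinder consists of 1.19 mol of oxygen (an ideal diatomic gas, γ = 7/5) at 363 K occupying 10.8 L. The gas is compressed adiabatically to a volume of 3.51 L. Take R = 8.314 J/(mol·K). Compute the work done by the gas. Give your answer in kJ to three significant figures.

Adiabatic: TV^(γ−1) = const with γ = 7/5.
T₂ = T₁ (V₁/V₂)^(γ−1) = 363 × (10.8/3.51)^0.4 = 363 × 1.568 = 569.1 K.
W_by = nCᵥ(T₁ − T₂) = (1.19)(20.79)(363 − 569.1) = -5097 J.

W ≈ -5.10 kJ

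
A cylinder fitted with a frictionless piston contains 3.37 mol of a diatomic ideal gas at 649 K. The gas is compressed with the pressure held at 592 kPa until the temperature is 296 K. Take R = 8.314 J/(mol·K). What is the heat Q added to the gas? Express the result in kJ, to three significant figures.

Isobaric: W = nRΔT = (3.37)(8.314)(-353) = -9890 J.
ΔU = nCᵥΔT with Cᵥ = 5R/2: ΔU = (3.37)(20.79)(-353) = -24726 J.
Q = ΔU + W = -24726 − 9890 = -34616 J.

Q ≈ -34.6 kJ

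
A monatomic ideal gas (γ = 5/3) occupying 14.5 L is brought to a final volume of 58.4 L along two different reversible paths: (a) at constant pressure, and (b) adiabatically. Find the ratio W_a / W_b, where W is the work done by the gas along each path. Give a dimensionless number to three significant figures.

W_a / W_b ≈ 3.34

Path (a) isobaric: W = P₁(V₂ − V₁) → W_a/(P₁V₁) = 3.028.
Path (b) adiabatic: W = P₁V₁(1 − (V₁/V₂)^(γ−1))/(γ−1) → W_b/(P₁V₁) = 0.9074.
W_a / W_b = 3.028 / 0.9074 = 3.336.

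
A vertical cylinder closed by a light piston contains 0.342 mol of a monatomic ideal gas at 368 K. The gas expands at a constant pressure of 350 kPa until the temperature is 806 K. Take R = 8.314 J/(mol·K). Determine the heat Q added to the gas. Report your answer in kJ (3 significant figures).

Isobaric: W = nRΔT = (0.342)(8.314)(438) = 1245 J.
ΔU = nCᵥΔT with Cᵥ = 3R/2: ΔU = (0.342)(12.47)(438) = 1868 J.
Q = ΔU + W = 1868 + 1245 = 3114 J.

Q ≈ 3.11 kJ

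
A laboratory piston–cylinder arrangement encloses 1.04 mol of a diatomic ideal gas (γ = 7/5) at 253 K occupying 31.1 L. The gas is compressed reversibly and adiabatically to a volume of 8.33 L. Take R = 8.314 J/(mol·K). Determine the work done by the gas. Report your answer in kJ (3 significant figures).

Adiabatic: TV^(γ−1) = const with γ = 7/5.
T₂ = T₁ (V₁/V₂)^(γ−1) = 253 × (31.1/8.33)^0.4 = 253 × 1.694 = 428.5 K.
W_by = nCᵥ(T₁ − T₂) = (1.04)(20.79)(253 − 428.5) = -3794 J.

W ≈ -3.79 kJ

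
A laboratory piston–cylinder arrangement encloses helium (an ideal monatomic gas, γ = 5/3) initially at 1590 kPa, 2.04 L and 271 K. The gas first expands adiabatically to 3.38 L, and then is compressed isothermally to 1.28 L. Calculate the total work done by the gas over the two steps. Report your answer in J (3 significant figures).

W_total ≈ -859 J

Step 1 (adiabatic): W = (P₁V₁ − P₂V₂)/(γ−1) = (3244 − 2317)/0.667 = 1391 J.
After step 1: P = 685.4 kPa, V = 3.38 L, T = 193.5 K.
Step 2 (isothermal): W = P₁V₁ ln(V₂/V₁) = (2317) ln(1.28/3.38) = -2249 J.
W_total = 1391 − 2249 = -858.8 J.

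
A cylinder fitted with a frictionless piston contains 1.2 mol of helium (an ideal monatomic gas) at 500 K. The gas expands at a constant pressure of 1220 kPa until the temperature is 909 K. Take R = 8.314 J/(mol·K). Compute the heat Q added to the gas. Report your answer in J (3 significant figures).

Isobaric: W = nRΔT = (1.2)(8.314)(409) = 4081 J.
ΔU = nCᵥΔT with Cᵥ = 3R/2: ΔU = (1.2)(12.47)(409) = 6121 J.
Q = ΔU + W = 6121 + 4081 = 10201 J.

Q ≈ 10200 J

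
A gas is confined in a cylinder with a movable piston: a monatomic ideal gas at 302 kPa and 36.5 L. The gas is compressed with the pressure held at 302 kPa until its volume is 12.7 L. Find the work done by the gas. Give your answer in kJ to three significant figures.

Isobaric: W = P ΔV.
W = (302 kPa)(12.7 − 36.5 L) = (302)(-23.8) = -7188 J.

W ≈ -7.19 kJ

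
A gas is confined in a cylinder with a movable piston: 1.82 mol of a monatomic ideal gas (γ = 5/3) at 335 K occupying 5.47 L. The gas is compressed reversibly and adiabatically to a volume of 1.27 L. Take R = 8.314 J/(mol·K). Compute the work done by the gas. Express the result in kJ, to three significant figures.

W ≈ -12.5 kJ

Adiabatic: TV^(γ−1) = const with γ = 5/3.
T₂ = T₁ (V₁/V₂)^(γ−1) = 335 × (5.47/1.27)^0.667 = 335 × 2.647 = 886.8 K.
W_by = nCᵥ(T₁ − T₂) = (1.82)(12.47)(335 − 886.8) = -12525 J.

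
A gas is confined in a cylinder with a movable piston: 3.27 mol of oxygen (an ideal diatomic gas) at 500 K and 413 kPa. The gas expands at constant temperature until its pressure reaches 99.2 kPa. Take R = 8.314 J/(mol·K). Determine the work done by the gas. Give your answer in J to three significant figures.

Isothermal process: W = nRT ln(V₂/V₁) = nRT ln(P₁/P₂).
W = (3.27)(8.314)(500) × ln(413/99.2)
  = 13593 × ln(4.163) = 13593 × 1.426
W_by_gas = 19388 J.

W ≈ 19400 J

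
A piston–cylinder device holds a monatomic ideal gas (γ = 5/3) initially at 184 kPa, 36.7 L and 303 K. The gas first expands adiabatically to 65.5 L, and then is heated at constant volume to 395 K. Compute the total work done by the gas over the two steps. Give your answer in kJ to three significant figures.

W_total ≈ 3.24 kJ

Step 1 (adiabatic): W = (P₁V₁ − P₂V₂)/(γ−1) = (6753 − 4590)/0.667 = 3245 J.
Step 2 (isochoric): W = 0 (constant volume).
W_total = 3245 + 0 = 3245 J.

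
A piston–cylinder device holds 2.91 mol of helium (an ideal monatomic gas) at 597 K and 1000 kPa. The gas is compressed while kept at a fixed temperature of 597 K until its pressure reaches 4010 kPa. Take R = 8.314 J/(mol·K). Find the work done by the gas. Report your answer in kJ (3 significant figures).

Isothermal process: W = nRT ln(V₂/V₁) = nRT ln(P₁/P₂).
W = (2.91)(8.314)(597) × ln(1000/4010)
  = 14444 × ln(0.2494) = 14444 × -1.389
W_by_gas = -20059 J.

W ≈ -20.1 kJ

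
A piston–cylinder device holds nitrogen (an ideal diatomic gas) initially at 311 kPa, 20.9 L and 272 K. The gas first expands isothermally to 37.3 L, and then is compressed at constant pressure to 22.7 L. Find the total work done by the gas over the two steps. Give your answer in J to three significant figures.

W_total ≈ 1220 J

Step 1 (isothermal): W = P₁V₁ ln(V₂/V₁) = (6500) ln(37.3/20.9) = 3765 J.
After step 1: P = 174.3 kPa, V = 37.3 L, T = 272 K.
Step 2 (isobaric): W = PΔV = (174.3 kPa)(22.7 − 37.3 L) = -2544 J.
W_total = 3765 − 2544 = 1221 J.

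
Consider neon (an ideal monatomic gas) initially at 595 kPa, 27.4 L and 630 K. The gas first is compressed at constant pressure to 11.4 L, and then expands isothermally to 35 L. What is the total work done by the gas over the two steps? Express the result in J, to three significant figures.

W_total ≈ -1910 J

Step 1 (isobaric): W = PΔV = (595 kPa)(11.4 − 27.4 L) = -9520 J.
After step 1: P = 595 kPa, V = 11.4 L, T = 262.1 K.
Step 2 (isothermal): W = P₁V₁ ln(V₂/V₁) = (6783) ln(35/11.4) = 7609 J.
W_total = -9520 + 7609 = -1911 J.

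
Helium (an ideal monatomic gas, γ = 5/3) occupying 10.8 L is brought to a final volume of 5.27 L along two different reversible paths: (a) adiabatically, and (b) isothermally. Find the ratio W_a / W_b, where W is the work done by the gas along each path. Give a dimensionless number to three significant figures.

Path (a) adiabatic: W = P₁V₁(1 − (V₁/V₂)^(γ−1))/(γ−1) → W_a/(P₁V₁) = -0.9201.
Path (b) isothermal: W = P₁V₁ ln(V₂/V₁) → W_b/(P₁V₁) = -0.7175.
W_a / W_b = -0.9201 / -0.7175 = 1.282.

W_a / W_b ≈ 1.28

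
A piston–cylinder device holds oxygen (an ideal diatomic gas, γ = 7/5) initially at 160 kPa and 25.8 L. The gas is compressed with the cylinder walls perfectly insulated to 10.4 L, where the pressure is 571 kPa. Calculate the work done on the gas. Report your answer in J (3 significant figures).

Adiabatic: W = (P₁V₁ − P₂V₂)/(γ − 1) with γ = 7/5.
P₁V₁ = 4128 J, P₂V₂ = 5938 J.
W = (4128 − 5938) / 0.4 = -4526 J.
Work on gas = −W_by = 4526 J.

W ≈ 4530 J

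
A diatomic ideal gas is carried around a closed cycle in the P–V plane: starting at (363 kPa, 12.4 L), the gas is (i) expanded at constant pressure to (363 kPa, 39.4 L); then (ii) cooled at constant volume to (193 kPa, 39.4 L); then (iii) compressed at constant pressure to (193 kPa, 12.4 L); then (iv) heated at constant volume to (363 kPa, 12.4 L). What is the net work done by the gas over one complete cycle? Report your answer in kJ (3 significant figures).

W_net ≈ 4.59 kJ

Constant-volume legs do no work.
W(i) = (363)(39.4 − 12.4) = 9801 J; W(iii) = (193)(12.4 − 39.4) = -5211 J.
W_net = 9801 − 5211 = 4590 J (the clockwise enclosed area).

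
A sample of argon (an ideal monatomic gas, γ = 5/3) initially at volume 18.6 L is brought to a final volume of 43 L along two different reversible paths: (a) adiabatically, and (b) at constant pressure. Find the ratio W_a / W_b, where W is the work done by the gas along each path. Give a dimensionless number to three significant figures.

W_a / W_b ≈ 0.489

Path (a) adiabatic: W = P₁V₁(1 − (V₁/V₂)^(γ−1))/(γ−1) → W_a/(P₁V₁) = 0.6421.
Path (b) isobaric: W = P₁(V₂ − V₁) → W_b/(P₁V₁) = 1.312.
W_a / W_b = 0.6421 / 1.312 = 0.4894.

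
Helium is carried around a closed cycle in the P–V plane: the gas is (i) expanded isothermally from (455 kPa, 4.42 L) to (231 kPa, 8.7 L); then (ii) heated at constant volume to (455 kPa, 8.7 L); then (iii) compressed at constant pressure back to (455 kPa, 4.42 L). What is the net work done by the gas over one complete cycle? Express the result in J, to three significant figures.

Leg (i): W = PᵢVᵢ ln(V_f/Vᵢ) = (2011) ln(8.7/4.42) = 1362 J.
Leg (ii): W = 0.
Leg (iii): W = PΔV = (455)(4.42 − 8.7) = -1947 J.
W_net = 1362 − 1947 = -585.5 J.

W_net ≈ -586 J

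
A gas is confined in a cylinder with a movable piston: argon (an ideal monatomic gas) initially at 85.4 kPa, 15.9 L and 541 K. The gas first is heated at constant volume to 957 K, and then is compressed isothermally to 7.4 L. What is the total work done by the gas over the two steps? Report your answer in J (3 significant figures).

W_total ≈ -1840 J

Step 1 (isochoric): W = 0 (constant volume).
After step 1: P = 151.1 kPa (V unchanged).
Step 2 (isothermal): W = P₁V₁ ln(V₂/V₁) = (2402) ln(7.4/15.9) = -1837 J.
W_total = 0 − 1837 = -1837 J.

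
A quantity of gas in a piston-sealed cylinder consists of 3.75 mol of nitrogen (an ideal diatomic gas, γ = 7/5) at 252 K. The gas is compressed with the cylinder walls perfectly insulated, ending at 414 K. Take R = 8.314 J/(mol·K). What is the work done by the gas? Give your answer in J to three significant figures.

W ≈ -12600 J

Adiabatic ⇒ Q = 0, so W_by = −ΔU = nCᵥ(T₁ − T₂).
Cᵥ = 5R/2 = 20.79 J/(mol·K).
W = (3.75)(20.79)(252 − 414) = -12627 J.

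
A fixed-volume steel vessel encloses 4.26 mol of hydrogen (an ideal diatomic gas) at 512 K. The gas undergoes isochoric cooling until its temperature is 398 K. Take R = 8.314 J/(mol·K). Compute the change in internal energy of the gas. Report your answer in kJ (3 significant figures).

ΔU ≈ -10.1 kJ

Constant volume ⇒ W = 0, so Q = ΔU = nCᵥΔT with Cᵥ = 5R/2 = 20.79 J/(mol·K).
ΔU = (4.26)(20.79)(398 − 512) = -10094 J.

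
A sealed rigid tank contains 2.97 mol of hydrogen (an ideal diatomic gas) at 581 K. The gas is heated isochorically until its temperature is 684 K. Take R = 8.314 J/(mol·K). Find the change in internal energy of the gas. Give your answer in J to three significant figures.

Constant volume ⇒ W = 0, so Q = ΔU = nCᵥΔT with Cᵥ = 5R/2 = 20.79 J/(mol·K).
ΔU = (2.97)(20.79)(684 − 581) = 6358 J.

ΔU ≈ 6360 J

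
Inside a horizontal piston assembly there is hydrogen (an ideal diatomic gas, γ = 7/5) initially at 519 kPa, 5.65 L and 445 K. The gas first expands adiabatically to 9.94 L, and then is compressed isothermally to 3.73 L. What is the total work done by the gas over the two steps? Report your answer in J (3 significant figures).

W_total ≈ -810 J

Step 1 (adiabatic): W = (P₁V₁ − P₂V₂)/(γ−1) = (2932 − 2339)/0.4 = 1483 J.
After step 1: P = 235.3 kPa, V = 9.94 L, T = 355 K.
Step 2 (isothermal): W = P₁V₁ ln(V₂/V₁) = (2339) ln(3.73/9.94) = -2293 J.
W_total = 1483 − 2293 = -810.2 J.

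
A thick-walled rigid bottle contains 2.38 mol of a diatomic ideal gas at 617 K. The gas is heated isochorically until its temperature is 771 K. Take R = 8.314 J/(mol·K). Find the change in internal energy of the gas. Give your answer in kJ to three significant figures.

ΔU ≈ 7.62 kJ

Constant volume ⇒ W = 0, so Q = ΔU = nCᵥΔT with Cᵥ = 5R/2 = 20.79 J/(mol·K).
ΔU = (2.38)(20.79)(771 − 617) = 7618 J.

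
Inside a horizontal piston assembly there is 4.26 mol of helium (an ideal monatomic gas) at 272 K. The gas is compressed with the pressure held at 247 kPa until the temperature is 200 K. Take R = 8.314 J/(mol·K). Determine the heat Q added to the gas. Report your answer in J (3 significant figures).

Isobaric: W = nRΔT = (4.26)(8.314)(-72) = -2550 J.
ΔU = nCᵥΔT with Cᵥ = 3R/2: ΔU = (4.26)(12.47)(-72) = -3825 J.
Q = ΔU + W = -3825 − 2550 = -6375 J.

Q ≈ -6380 J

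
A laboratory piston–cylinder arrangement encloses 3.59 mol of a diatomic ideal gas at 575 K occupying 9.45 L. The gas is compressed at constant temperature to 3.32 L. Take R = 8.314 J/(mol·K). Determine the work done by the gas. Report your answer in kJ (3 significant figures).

W ≈ -18.0 kJ

Isothermal: W = nRT ln(V₂/V₁).
W = (3.59)(8.314)(575) × ln(3.32/9.45)
  = 17162 × -1.046
W_by_gas = -17952 J.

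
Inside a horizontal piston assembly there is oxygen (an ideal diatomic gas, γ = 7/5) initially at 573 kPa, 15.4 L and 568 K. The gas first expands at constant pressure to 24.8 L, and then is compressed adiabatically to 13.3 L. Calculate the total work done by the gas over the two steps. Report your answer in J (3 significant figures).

W_total ≈ -4670 J

Step 1 (isobaric): W = PΔV = (573 kPa)(24.8 − 15.4 L) = 5386 J.
After step 1: P = 573 kPa, V = 24.8 L, T = 914.7 K.
Step 2 (adiabatic): W = (P₁V₁ − P₂V₂)/(γ−1) = (14210 − 18233)/0.4 = -10055 J.
W_total = 5386 − 10055 = -4669 J.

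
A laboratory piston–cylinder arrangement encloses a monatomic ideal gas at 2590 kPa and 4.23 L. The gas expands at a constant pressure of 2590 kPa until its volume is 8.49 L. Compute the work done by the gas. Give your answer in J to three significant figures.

W ≈ 11000 J

Isobaric: W = P ΔV.
W = (2590 kPa)(8.49 − 4.23 L) = (2590)(4.26) = 11033 J.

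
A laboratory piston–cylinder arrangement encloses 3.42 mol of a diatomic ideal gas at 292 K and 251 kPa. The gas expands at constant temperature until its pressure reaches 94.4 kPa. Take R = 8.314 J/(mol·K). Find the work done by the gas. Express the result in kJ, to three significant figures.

Isothermal process: W = nRT ln(V₂/V₁) = nRT ln(P₁/P₂).
W = (3.42)(8.314)(292) × ln(251/94.4)
  = 8303 × ln(2.659) = 8303 × 0.9779
W_by_gas = 8119 J.

W ≈ 8.12 kJ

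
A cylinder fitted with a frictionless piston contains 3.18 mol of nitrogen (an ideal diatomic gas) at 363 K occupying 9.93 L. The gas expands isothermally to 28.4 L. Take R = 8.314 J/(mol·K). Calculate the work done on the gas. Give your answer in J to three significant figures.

Isothermal: W = nRT ln(V₂/V₁).
W = (3.18)(8.314)(363) × ln(28.4/9.93)
  = 9597 × 1.051
W_by_gas = 10085 J; work on gas = −W_by = -10085 J.

W ≈ -10100 J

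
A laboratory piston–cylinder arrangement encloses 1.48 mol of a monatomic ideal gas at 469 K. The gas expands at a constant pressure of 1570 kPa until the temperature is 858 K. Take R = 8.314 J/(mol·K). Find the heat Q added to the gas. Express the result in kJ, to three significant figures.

Isobaric: W = nRΔT = (1.48)(8.314)(389) = 4787 J.
ΔU = nCᵥΔT with Cᵥ = 3R/2: ΔU = (1.48)(12.47)(389) = 7180 J.
Q = ΔU + W = 7180 + 4787 = 11966 J.

Q ≈ 12.0 kJ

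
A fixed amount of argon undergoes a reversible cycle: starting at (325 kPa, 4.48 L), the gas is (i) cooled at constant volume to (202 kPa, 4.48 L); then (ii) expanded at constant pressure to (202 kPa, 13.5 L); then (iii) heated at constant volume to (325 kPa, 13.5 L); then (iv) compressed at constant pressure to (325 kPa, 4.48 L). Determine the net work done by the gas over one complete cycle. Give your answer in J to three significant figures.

W_net ≈ -1110 J

Constant-volume legs do no work.
W(ii) = (202)(13.5 − 4.48) = 1822 J; W(iv) = (325)(4.48 − 13.5) = -2932 J.
W_net = 1822 − 2932 = -1109 J (the counter-clockwise enclosed area).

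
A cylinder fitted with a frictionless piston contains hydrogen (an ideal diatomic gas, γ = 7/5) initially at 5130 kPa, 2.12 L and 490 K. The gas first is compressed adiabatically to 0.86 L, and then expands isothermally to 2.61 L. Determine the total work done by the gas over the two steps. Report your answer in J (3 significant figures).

W_total ≈ 5500 J

Step 1 (adiabatic): W = (P₁V₁ − P₂V₂)/(γ−1) = (10876 − 15602)/0.4 = -11817 J.
After step 1: P = 18142 kPa, V = 0.86 L, T = 703 K.
Step 2 (isothermal): W = P₁V₁ ln(V₂/V₁) = (15602) ln(2.61/0.86) = 17321 J.
W_total = -11817 + 17321 = 5505 J.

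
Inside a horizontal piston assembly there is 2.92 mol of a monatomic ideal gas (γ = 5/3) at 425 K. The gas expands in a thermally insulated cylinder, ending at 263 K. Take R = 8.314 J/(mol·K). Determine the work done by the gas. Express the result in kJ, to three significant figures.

Adiabatic ⇒ Q = 0, so W_by = −ΔU = nCᵥ(T₁ − T₂).
Cᵥ = 3R/2 = 12.47 J/(mol·K).
W = (2.92)(12.47)(425 − 263) = 5899 J.

W ≈ 5.90 kJ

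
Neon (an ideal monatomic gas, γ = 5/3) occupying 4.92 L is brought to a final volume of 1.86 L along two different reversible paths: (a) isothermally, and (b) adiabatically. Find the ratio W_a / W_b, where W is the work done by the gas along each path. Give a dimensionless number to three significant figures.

Path (a) isothermal: W = P₁V₁ ln(V₂/V₁) → W_a/(P₁V₁) = -0.9727.
Path (b) adiabatic: W = P₁V₁(1 − (V₁/V₂)^(γ−1))/(γ−1) → W_b/(P₁V₁) = -1.369.
W_a / W_b = -0.9727 / -1.369 = 0.7106.

W_a / W_b ≈ 0.711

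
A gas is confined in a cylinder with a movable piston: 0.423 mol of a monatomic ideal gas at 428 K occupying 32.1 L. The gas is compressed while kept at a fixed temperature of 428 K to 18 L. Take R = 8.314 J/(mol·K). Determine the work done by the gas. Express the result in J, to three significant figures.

W ≈ -871 J

Isothermal: W = nRT ln(V₂/V₁).
W = (0.423)(8.314)(428) × ln(18/32.1)
  = 1505 × -0.5785
W_by_gas = -870.7 J.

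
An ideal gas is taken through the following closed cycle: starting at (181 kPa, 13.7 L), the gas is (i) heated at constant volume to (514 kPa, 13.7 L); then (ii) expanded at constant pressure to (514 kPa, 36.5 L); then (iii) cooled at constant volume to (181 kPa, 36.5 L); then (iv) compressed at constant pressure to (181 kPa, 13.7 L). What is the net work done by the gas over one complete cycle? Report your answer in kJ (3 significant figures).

Constant-volume legs do no work.
W(ii) = (514)(36.5 − 13.7) = 11719 J; W(iv) = (181)(13.7 − 36.5) = -4127 J.
W_net = 11719 − 4127 = 7592 J (the clockwise enclosed area).

W_net ≈ 7.59 kJ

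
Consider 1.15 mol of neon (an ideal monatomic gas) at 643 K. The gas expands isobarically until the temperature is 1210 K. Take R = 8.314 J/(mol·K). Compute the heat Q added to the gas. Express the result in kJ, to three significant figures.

Isobaric: W = nRΔT = (1.15)(8.314)(567) = 5421 J.
ΔU = nCᵥΔT with Cᵥ = 3R/2: ΔU = (1.15)(12.47)(567) = 8132 J.
Q = ΔU + W = 8132 + 5421 = 13553 J.

Q ≈ 13.6 kJ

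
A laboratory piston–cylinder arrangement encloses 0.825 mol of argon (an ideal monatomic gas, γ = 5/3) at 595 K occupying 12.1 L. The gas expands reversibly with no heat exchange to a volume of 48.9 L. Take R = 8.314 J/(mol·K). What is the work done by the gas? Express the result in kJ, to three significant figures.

W ≈ 3.71 kJ

Adiabatic: TV^(γ−1) = const with γ = 5/3.
T₂ = T₁ (V₁/V₂)^(γ−1) = 595 × (12.1/48.9)^0.667 = 595 × 0.3941 = 234.5 K.
W_by = nCᵥ(T₁ − T₂) = (0.825)(12.47)(595 − 234.5) = 3709 J.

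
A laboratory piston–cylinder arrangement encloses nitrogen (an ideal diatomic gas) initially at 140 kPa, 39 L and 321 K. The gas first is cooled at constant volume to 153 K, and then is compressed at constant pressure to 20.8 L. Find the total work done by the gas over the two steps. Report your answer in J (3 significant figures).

Step 1 (isochoric): W = 0 (constant volume).
After step 1: P = 66.73 kPa (V unchanged).
Step 2 (isobaric): W = PΔV = (66.73 kPa)(20.8 − 39 L) = -1214 J.
W_total = 0 − 1214 = -1214 J.

W_total ≈ -1210 J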